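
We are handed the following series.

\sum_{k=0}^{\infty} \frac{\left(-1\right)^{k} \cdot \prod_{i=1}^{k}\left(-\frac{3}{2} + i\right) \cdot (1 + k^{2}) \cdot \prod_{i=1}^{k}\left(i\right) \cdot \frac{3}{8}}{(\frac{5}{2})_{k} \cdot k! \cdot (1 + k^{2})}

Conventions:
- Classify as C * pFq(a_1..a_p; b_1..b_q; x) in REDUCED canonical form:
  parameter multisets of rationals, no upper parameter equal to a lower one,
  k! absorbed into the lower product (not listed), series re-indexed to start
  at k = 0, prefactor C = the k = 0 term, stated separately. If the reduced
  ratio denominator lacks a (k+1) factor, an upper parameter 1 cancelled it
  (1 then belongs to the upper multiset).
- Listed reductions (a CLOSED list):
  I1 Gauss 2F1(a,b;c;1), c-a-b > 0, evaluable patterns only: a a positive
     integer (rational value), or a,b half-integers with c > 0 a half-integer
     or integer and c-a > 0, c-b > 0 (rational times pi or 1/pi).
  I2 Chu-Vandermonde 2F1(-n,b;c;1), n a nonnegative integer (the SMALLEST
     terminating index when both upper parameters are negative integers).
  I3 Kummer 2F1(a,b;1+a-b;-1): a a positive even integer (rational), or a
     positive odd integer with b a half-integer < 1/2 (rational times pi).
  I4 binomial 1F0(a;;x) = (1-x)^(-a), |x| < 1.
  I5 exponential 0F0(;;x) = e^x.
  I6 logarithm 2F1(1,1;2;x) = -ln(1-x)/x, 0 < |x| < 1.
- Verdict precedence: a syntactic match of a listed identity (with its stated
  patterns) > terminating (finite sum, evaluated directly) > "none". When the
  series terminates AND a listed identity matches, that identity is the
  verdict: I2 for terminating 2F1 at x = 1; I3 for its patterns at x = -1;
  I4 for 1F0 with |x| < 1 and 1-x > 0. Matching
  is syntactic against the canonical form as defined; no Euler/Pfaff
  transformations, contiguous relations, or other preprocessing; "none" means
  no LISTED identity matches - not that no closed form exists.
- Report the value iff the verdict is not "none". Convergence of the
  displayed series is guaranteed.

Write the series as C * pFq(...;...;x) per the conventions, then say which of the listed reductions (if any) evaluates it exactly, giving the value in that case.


x = -1 here; the reduced form reads 2F1, upper {-\frac{1}{2}, 1}, lower {\frac{5}{2}}, C = \frac{3}{8}. Verdict at x = -1: Kummer's theorem (I3) matches (x = -1; c = \frac{5}{2} equals 1+a-b for upper {-\frac{1}{2}, 1}: listed pattern). Exact value: \frac{9}{64} \cdot \pi.

Key step: t_0 = \frac{3}{8} here, and the running product (prefactor 3/8) telescopes to a rising factorial.
Adjacent-term ratio: r(k) = -1 * (k-\frac{1}{2}) (k+1) / [(k+\frac{5}{2}) (k+1)] ; factor over Q: parameters, x = -1, and C = \frac{3}{8}.


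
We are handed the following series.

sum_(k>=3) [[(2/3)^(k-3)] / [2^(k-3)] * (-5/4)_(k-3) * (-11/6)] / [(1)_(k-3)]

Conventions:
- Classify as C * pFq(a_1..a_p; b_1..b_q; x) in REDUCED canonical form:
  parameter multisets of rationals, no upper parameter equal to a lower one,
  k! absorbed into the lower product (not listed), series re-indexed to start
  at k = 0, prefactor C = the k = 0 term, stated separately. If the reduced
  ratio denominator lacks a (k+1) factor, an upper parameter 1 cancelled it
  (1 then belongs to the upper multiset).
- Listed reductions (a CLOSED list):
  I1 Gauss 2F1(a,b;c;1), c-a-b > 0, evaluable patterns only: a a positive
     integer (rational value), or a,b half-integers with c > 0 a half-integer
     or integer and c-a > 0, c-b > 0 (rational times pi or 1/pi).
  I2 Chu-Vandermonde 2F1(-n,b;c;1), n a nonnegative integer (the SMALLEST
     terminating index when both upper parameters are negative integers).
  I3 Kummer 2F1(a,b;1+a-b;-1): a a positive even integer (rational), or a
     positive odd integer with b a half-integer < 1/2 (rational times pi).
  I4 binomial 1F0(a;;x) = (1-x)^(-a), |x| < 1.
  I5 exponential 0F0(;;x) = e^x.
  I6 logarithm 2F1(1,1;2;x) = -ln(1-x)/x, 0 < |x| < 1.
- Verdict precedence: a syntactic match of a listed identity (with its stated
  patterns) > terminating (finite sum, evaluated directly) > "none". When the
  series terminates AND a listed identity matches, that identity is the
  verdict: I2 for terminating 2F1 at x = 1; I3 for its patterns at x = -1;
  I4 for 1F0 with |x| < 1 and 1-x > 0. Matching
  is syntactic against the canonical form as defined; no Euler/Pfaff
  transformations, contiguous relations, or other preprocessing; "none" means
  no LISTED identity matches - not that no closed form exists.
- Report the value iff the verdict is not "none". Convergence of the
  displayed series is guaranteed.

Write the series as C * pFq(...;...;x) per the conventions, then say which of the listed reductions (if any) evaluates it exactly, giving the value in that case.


Prefactor -11/6, argument 1/3: 1F0 with upper {-5/4} over lower {-}. Verdict: this is binomial (I4) (the 1F0 binomial series: exponent 5/4, x = 1/3). Exact value: (-11/6) * (2/3)^(5/4).

First insight: t_0 being -11/6, (1)_k (prefactor -11/6) is k! itself.
Term ratio: r(k) = (1/3) * (k-5/4) / [(k+1)] - poly over poly, x = (1/3) from leading terms; C = -11/6 at k = 0.


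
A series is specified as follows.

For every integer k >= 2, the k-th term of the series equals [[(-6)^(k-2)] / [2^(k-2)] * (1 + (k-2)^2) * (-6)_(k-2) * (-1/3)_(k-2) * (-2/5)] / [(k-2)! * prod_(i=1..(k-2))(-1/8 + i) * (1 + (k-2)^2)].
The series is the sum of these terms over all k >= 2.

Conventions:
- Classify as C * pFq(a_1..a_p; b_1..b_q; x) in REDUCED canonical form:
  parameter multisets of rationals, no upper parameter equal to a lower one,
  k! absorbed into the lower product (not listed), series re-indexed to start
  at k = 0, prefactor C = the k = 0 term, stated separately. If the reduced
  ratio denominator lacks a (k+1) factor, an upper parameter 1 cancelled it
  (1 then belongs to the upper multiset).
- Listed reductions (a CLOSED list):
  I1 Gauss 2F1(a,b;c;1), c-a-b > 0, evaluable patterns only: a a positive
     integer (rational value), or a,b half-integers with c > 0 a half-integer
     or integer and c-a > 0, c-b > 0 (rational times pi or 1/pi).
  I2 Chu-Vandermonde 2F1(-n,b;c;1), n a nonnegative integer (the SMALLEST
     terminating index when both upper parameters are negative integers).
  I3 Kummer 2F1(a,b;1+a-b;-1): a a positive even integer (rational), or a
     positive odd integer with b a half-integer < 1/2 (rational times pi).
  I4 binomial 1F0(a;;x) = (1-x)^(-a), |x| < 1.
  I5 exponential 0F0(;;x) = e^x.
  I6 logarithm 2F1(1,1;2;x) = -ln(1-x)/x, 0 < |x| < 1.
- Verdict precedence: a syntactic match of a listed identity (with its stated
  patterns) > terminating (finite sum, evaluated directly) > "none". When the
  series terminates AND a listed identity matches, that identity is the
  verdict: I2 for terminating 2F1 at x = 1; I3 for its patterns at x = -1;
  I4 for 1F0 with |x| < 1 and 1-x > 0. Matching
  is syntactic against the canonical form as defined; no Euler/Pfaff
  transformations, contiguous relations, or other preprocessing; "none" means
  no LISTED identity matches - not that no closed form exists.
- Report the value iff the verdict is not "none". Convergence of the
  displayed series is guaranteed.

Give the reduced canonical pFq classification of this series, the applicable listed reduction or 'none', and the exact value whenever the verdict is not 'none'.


x = -3 here; the reduced form reads 2F1, upper {-6, -1/3}, lower {7/8}, C = -2/5. Verdict: terminating - the sum ends at index 6 because -6 is a negative integer; exact evaluation follows. Value: 2360209822/27445509.

Key observation: x = (-3) and the lower running product (prefactor -2/5) is a rising factorial.
Step ratio: r(k) = (-3) * (k-6) (k-1/3) / [(k+7/8) (k+1)] - poly over poly, x = (-3) from leading terms; C = -2/5 at k = 0.


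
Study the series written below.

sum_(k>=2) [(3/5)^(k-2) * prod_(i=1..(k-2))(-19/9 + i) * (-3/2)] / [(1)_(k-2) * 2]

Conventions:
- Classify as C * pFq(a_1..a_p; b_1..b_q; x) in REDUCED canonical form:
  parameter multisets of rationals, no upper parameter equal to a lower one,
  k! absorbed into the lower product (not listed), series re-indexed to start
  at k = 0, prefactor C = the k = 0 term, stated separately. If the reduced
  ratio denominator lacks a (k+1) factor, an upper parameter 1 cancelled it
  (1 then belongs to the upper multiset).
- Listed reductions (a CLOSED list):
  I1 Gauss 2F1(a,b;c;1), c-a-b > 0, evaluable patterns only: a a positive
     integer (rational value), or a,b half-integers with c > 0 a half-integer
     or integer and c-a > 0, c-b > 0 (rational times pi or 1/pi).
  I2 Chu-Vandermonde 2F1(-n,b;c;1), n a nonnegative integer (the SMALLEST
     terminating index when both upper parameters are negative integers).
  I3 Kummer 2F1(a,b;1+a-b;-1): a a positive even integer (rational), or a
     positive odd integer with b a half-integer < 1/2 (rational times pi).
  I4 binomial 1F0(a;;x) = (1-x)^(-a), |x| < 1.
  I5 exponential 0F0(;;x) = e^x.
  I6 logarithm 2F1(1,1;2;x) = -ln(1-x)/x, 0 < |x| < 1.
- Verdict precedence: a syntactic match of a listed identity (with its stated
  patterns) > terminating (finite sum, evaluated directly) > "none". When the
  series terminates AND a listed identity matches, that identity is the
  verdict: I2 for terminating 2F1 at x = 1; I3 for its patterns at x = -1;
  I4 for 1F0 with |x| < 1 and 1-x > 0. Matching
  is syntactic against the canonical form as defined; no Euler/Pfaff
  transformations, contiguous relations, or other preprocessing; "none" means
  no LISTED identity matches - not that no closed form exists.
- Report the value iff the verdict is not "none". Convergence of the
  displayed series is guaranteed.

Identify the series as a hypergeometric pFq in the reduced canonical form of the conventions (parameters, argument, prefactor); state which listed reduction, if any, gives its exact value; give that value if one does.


Canonical form: C = -3/4 times 1F0 with upper {-10/9}, lower {-}, x = 3/5. Verdict: the binomial series (I4) applies (the 1F0 binomial series: exponent 10/9, x = 3/5). Exact value: (-3/4) * (2/5)^(10/9).

Structural cue: t_0 being -3/4, the constant factors (C = -3/4, x = 3/5) combine into one prefactor.
Adjacent-term ratio: r(k) = (3/5) * (k-10/9) / [(k+1)] - rational in k. x = (3/5); t_0 = -3/4; negate the roots.


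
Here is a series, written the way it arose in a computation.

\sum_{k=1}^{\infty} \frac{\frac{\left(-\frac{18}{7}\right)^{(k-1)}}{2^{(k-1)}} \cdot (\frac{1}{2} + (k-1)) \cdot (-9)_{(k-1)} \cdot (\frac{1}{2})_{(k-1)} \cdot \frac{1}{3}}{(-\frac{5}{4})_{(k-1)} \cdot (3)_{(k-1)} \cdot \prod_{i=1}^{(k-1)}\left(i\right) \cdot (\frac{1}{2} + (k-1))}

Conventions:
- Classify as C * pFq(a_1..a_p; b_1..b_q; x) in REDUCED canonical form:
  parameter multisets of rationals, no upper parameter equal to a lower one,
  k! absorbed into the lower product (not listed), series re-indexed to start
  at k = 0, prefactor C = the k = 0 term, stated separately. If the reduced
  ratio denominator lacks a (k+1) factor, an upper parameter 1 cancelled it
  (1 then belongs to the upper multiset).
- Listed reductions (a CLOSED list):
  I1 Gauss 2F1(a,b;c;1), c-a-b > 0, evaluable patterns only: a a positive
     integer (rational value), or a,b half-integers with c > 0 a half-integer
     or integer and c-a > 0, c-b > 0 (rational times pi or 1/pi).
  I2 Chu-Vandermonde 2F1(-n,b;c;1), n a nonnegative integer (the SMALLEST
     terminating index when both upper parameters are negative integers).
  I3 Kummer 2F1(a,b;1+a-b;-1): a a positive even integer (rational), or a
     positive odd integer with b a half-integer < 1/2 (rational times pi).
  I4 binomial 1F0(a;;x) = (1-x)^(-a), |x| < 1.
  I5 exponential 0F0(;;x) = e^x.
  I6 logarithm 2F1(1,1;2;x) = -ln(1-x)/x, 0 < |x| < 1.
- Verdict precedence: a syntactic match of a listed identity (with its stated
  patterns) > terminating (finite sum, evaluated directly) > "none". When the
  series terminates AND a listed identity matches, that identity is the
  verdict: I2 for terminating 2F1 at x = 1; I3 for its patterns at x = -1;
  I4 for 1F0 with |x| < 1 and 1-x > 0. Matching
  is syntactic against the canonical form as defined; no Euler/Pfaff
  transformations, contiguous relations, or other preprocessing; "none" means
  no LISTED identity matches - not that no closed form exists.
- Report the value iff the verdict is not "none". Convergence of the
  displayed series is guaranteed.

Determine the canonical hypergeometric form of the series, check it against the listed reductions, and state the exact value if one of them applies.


Prefactor \frac{1}{3}, argument -\frac{9}{7}: 2F2 with upper {-9, \frac{1}{2}} over lower {-\frac{5}{4}, 3}. Verdict: terminating - upper parameter -9 makes this a finite sum (last index 9), evaluated exactly. Sum: \frac{172358765764841}{9258126285975}.

The tell: x = -\frac{9}{7} and the factor k + 1/2 cancels (top and bottom), leaving prefactor 1/3.
Term ratio: r(k) = -\frac{9}{7} * (k-9) (k+\frac{1}{2}) / [(k-\frac{5}{4}) (k+3) (k+1)] - rational in k, leading ratio -\frac{9}{7}; with t_0 = \frac{1}{3}, classification follows.


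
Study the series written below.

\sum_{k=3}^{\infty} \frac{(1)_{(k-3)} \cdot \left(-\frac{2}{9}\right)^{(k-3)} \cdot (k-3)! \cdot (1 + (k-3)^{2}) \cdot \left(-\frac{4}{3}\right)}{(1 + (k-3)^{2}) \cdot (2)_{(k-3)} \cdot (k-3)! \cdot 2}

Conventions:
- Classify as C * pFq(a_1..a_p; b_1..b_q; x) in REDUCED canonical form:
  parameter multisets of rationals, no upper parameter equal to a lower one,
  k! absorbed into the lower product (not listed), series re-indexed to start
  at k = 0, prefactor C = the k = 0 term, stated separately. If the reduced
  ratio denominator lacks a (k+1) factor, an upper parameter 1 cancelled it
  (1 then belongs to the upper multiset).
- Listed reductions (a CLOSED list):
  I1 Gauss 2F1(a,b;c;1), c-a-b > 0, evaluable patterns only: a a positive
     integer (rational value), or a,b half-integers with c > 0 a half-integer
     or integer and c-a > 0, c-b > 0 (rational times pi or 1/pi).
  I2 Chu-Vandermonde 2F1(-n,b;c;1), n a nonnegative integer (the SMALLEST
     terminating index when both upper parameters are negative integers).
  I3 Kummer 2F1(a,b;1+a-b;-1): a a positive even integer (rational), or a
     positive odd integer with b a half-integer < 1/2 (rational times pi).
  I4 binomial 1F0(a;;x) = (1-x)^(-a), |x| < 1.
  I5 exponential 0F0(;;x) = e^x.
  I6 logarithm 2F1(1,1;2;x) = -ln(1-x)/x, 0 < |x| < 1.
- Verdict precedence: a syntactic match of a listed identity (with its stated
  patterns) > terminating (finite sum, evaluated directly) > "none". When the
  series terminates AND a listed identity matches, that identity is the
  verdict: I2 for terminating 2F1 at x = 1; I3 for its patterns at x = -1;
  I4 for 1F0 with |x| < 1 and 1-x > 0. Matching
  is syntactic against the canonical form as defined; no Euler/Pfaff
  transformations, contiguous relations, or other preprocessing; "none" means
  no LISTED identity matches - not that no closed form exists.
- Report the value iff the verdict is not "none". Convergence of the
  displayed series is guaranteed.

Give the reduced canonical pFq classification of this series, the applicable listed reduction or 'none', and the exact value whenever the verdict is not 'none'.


The series (x = -\frac{2}{9}) is 2F1: upper {1, 1}, lower {2}, prefactor -\frac{2}{3}. Verdict: logarithm (I6) applies (the logarithm: parameters (1,1;2), x = -\frac{2}{9}). Exact value: \left(-3\right) \cdot \ln\left(\frac{11}{9}\right).

Structural cue: t_0 being -\frac{2}{3}, the factorial ratio (prefactor -2/3) (k+a-1)!/(a-1)! is a rising factorial (a)_k.
Ratio: r(k) = -\frac{2}{9} * (k+1) (k+1) / [(k+2) (k+1)] - poly over poly, x = -\frac{2}{9} from leading terms; C = -\frac{2}{3} at k = 0.


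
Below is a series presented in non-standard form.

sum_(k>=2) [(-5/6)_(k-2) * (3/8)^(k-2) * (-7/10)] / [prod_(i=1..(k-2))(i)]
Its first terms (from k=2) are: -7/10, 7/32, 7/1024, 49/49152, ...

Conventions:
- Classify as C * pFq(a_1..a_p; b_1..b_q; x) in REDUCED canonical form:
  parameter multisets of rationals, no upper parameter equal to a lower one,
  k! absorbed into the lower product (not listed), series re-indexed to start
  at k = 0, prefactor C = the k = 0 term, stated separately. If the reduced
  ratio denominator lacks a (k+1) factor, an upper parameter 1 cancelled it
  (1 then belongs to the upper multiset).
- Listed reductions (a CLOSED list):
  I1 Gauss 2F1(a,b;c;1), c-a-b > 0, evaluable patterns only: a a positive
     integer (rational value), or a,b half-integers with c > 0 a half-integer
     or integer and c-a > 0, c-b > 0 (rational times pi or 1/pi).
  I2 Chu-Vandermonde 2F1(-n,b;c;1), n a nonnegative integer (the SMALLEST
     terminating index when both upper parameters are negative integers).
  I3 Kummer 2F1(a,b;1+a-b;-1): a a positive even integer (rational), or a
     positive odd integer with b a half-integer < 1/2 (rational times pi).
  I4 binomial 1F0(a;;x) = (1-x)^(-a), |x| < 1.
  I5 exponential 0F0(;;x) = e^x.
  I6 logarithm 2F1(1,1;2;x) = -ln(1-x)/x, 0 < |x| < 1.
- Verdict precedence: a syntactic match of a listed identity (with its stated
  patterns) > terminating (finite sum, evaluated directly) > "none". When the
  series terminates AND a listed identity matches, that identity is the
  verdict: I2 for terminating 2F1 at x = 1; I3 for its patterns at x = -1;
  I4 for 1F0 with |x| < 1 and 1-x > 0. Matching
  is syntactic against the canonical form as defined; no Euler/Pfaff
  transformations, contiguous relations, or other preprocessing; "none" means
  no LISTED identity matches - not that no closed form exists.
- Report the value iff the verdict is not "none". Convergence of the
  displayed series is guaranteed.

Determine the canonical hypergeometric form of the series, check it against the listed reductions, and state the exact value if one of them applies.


x = 3/8 here; the reduced form reads 1F0, upper {-5/6}, lower {-}, C = -7/10. Verdict: the I4 binomial reduction matches (the 1F0 binomial series: exponent 5/6, x = 3/8). Exact value: (-7/10) * (5/8)^(5/6).

First insight: t_0 being -7/10, the product of the first k integers (C = -7/10, x = 3/8) is k!.
Term ratio: r(k) = (3/8) * (k-5/6) / [(k+1)] ; factor over Q: parameters, x = (3/8), and C = -7/10.


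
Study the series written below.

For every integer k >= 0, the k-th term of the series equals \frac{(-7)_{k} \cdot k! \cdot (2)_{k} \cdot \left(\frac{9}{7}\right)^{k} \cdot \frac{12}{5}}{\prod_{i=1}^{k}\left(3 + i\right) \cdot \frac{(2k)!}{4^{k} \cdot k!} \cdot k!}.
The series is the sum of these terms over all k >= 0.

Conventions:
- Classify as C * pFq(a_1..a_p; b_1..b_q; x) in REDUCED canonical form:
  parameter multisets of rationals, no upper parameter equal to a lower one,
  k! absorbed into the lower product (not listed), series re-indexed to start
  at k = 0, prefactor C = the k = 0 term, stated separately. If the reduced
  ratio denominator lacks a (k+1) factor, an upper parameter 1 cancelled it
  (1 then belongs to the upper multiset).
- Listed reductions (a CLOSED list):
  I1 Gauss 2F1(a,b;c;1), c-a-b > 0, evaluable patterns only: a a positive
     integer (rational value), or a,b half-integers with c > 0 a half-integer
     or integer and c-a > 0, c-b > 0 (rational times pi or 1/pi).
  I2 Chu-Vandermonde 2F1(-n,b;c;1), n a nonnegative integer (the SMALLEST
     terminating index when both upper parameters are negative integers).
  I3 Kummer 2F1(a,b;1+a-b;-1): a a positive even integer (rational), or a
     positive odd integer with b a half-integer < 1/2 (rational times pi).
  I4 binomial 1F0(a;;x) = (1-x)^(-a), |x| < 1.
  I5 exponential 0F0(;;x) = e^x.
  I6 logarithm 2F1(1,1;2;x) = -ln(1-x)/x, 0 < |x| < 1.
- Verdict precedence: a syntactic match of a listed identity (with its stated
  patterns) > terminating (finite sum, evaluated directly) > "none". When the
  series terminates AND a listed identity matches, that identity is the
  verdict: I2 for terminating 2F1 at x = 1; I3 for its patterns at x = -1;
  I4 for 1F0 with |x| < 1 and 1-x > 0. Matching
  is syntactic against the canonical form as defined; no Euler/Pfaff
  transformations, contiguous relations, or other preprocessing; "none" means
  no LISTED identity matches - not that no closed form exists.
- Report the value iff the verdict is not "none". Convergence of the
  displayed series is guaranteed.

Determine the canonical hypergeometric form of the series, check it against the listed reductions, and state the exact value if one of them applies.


Prefactor \frac{12}{5}, argument \frac{9}{7}: 3F2 with upper {-7, 1, 2} over lower {\frac{1}{2}, 4}. Verdict: terminating at k = 7: the factor (-7)_k kills every later term; summing the 8 survivors is exact. Hence: -\frac{1121530416}{2944166225}.

Key observation: x = \frac{9}{7} and the factorial ratio (C = 12/5) (k+a-1)!/(a-1)! is a rising factorial (a)_k.
Ratio: r(k) = \frac{9}{7} * (k-7) (k+1) (k+2) / [(k+\frac{1}{2}) (k+4) (k+1)] ; factor over Q: parameters, x = \frac{9}{7}, and C = \frac{12}{5}.


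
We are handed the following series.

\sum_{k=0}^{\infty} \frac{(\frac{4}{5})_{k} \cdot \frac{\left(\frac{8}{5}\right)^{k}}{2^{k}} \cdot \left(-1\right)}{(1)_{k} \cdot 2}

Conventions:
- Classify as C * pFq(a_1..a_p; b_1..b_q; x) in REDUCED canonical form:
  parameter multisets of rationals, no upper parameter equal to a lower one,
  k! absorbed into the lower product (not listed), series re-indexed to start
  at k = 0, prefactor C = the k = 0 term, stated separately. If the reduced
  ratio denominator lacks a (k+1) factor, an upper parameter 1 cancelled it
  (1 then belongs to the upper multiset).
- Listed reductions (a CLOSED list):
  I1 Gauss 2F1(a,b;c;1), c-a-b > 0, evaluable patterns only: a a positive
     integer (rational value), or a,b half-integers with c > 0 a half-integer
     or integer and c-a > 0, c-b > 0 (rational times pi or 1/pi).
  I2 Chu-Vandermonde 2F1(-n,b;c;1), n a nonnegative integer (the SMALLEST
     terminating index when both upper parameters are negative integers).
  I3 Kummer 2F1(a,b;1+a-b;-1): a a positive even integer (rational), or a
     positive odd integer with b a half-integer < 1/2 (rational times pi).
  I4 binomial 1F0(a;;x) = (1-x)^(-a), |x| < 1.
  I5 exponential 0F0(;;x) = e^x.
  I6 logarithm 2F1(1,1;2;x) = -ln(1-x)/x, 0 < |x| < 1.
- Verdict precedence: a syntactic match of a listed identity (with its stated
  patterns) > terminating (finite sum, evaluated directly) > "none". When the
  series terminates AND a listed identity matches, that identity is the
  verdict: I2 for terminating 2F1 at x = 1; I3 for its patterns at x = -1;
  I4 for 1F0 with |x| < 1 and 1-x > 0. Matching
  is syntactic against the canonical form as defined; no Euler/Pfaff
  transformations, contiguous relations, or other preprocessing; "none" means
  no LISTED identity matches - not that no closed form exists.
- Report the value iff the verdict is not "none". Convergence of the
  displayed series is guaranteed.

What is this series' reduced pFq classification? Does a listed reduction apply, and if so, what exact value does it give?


Classification (C = -\frac{1}{2}): 1F0 with upper {\frac{4}{5}}, lower {-}, argument x = \frac{4}{5}. Verdict (x = \frac{4}{5}): the binomial series (I4) applies (the 1F0 binomial series: exponent -4/5, x = \frac{4}{5}). Sum: \left(-\frac{1}{2}\right) \cdot \left(\frac{1}{5}\right)^{-\frac{4}{5}}.

Structural cue: from the first term -\frac{1}{2}: (1)_k (C = -1/2, x = 4/5) is k! itself.
Ratio: r(k) = \frac{4}{5} * (k+\frac{4}{5}) / [(k+1)] - poly over poly, x = \frac{4}{5} from leading terms; C = -\frac{1}{2} at k = 0.


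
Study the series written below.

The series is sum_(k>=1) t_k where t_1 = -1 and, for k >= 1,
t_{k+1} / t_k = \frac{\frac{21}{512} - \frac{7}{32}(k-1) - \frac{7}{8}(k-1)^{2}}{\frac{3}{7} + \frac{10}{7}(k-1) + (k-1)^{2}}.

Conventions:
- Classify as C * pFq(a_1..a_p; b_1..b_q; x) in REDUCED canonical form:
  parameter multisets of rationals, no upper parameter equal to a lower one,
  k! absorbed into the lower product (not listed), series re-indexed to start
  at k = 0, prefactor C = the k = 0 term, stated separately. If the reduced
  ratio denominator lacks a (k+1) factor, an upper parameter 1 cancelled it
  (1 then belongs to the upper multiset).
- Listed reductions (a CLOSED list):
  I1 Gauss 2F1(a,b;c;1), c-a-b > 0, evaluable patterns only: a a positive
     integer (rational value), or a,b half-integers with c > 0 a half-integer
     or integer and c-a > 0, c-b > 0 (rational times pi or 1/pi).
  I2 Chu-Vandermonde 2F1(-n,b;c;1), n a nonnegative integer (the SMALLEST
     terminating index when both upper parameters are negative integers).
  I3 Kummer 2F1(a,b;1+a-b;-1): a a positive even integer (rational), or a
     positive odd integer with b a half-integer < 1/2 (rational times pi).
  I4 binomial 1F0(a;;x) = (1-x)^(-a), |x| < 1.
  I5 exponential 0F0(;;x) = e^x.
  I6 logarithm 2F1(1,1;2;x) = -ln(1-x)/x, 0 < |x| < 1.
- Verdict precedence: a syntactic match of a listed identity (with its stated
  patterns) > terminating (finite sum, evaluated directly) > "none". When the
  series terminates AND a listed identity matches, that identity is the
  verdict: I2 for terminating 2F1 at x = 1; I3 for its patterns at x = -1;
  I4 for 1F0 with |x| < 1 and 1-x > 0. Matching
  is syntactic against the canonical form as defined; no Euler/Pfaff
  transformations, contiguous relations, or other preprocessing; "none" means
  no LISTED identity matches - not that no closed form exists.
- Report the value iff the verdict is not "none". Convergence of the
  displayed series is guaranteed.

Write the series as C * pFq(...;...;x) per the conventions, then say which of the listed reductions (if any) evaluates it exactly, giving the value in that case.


x = -\frac{7}{8} here; the reduced form reads 2F1, upper {-\frac{1}{8}, \frac{3}{8}}, lower {\frac{3}{7}}, C = -1. Verdict: none (x = -\frac{7}{8}): each listed identity misses the multisets {-\frac{1}{8}, \frac{3}{8}} ; {\frac{3}{7}}.

Structural cue: x = -\frac{7}{8} and roots of the ratio polynomials (C = -1) are the negated parameters.
Ratio: r(k) = -\frac{7}{8} * (k-\frac{1}{8}) (k+\frac{3}{8}) / [(k+\frac{3}{7}) (k+1)] - rational in k. x = -\frac{7}{8}; t_0 = -1; negate the roots.


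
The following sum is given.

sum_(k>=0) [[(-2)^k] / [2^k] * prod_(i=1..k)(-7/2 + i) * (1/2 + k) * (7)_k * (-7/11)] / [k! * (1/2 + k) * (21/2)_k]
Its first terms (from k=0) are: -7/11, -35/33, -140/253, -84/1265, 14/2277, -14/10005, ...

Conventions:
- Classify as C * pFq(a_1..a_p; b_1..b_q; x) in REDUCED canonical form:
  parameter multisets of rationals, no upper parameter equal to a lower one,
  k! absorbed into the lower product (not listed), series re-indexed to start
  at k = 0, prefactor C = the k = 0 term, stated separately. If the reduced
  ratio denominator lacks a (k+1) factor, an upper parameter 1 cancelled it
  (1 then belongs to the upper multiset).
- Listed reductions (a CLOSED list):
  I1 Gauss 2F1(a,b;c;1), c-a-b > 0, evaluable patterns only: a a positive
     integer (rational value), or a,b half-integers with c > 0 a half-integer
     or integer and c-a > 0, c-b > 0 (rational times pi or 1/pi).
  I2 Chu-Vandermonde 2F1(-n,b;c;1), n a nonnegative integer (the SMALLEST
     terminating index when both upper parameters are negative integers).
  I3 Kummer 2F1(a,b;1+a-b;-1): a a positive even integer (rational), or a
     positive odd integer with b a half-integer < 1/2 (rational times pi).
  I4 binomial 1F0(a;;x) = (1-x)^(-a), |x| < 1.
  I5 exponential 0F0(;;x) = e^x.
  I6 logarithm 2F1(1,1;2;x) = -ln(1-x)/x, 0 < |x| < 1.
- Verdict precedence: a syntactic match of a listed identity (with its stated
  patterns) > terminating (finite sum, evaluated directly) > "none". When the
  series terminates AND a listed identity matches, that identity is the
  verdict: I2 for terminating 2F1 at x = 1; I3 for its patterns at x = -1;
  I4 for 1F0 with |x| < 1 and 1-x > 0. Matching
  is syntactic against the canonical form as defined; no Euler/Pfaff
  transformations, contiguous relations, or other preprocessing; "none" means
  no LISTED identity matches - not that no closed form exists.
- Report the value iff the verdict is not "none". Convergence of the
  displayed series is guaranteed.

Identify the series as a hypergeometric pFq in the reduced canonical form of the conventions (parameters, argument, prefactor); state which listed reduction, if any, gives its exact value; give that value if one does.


Key step: with t_0 = -7/11, the running product (C = -7/11, x = -1) telescopes to a rising factorial.
Step ratio: r(k) = (-1) * (k-5/2) (k+7) / [(k+21/2) (k+1)] - rational; roots negated = parameters, x = (-1), C = -7/11.

Reduced: x = -1, 2F1, upper = {-5/2, 7}, lower = {21/2}, C = -7/11. Verdict: this is Kummer (I3) (x = -1; c = 21/2 equals 1+a-b for upper {-5/2, 7}: listed pattern). Its exact value is (-3086265/4194304) * pi.


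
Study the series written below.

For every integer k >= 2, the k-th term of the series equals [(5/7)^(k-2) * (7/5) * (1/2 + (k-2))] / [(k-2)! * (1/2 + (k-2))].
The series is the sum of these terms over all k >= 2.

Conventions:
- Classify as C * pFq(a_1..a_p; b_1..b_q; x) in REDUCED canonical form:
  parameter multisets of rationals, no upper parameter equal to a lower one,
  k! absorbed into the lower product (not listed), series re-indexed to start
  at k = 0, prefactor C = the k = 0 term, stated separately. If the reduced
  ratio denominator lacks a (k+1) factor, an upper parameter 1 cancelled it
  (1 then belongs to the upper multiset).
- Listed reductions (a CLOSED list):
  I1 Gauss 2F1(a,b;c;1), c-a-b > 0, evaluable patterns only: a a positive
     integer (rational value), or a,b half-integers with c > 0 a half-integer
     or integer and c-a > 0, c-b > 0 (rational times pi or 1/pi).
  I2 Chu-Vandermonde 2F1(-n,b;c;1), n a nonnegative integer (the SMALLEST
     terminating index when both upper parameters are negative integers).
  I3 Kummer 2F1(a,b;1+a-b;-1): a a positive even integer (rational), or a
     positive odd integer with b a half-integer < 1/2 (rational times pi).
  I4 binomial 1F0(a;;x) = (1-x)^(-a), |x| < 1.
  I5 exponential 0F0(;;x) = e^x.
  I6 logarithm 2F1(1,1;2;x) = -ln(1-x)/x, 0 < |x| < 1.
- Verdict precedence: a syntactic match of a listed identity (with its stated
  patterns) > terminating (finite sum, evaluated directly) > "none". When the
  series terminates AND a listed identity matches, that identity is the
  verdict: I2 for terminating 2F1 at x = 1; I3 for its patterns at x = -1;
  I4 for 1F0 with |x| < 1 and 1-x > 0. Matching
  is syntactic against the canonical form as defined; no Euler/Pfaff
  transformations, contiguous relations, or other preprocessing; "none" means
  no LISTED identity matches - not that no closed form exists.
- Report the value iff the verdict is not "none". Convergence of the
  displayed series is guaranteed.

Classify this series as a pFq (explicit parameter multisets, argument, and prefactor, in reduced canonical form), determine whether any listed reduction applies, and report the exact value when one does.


With C = 7/5: the canonical form is 0F0(-; -; 5/7). Verdict: the I5 exponential reduction fires (the 0F0 exponential series at x = 5/7). Hence: (7/5) * e^(5/7).

Key step: from the first term 7/5: the factor k + 1/2 cancels (top and bottom), leaving C = 7/5, x = 5/7.
Term ratio: r(k) = (5/7) * 1 / [(k+1)] ; factor over Q: parameters, x = (5/7), and C = 7/5.


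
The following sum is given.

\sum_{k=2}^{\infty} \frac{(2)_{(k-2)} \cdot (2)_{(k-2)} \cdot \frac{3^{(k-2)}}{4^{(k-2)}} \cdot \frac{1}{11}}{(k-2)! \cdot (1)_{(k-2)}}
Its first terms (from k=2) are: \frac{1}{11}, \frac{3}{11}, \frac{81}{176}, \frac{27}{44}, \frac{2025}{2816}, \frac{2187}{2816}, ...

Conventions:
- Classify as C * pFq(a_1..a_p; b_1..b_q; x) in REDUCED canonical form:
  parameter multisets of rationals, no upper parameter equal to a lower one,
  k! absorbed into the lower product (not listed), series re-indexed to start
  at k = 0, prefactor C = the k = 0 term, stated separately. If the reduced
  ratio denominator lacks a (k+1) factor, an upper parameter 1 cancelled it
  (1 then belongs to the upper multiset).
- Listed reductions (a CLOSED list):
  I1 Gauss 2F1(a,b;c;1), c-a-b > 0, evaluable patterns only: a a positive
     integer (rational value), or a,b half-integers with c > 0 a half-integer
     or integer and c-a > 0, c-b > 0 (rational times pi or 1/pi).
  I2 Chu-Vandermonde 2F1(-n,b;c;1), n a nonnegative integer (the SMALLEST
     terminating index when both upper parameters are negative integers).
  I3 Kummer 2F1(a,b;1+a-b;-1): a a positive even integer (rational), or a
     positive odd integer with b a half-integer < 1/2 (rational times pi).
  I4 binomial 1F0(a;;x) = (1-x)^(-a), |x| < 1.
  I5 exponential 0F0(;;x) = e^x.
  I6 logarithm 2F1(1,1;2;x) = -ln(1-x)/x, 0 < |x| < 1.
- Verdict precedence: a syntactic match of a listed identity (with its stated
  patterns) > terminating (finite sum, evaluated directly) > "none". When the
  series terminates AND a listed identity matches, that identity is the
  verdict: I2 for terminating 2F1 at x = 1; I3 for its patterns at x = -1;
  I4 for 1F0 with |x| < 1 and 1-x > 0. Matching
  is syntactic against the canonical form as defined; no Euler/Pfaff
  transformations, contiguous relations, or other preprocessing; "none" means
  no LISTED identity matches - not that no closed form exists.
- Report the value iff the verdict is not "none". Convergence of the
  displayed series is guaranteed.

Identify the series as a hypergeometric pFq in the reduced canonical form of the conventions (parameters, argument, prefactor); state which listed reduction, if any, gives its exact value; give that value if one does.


Structural cue: x = \frac{3}{4} and the denominator's factorial ratio (prefactor 1/11) is a lower Pochhammer.
Consecutive-term ratio: r(k) = \frac{3}{4} * (k+2) (k+2) / [(k+1) (k+1)] ; factor over Q: parameters, x = \frac{3}{4}, and C = \frac{1}{11}.

At argument \frac{3}{4}: a 2F1 with upper {2, 2}, lower {1}, scaled by C = \frac{1}{11}. Verdict: none here - no I1-I6 shape fits x = \frac{3}{4} with lower {1}.


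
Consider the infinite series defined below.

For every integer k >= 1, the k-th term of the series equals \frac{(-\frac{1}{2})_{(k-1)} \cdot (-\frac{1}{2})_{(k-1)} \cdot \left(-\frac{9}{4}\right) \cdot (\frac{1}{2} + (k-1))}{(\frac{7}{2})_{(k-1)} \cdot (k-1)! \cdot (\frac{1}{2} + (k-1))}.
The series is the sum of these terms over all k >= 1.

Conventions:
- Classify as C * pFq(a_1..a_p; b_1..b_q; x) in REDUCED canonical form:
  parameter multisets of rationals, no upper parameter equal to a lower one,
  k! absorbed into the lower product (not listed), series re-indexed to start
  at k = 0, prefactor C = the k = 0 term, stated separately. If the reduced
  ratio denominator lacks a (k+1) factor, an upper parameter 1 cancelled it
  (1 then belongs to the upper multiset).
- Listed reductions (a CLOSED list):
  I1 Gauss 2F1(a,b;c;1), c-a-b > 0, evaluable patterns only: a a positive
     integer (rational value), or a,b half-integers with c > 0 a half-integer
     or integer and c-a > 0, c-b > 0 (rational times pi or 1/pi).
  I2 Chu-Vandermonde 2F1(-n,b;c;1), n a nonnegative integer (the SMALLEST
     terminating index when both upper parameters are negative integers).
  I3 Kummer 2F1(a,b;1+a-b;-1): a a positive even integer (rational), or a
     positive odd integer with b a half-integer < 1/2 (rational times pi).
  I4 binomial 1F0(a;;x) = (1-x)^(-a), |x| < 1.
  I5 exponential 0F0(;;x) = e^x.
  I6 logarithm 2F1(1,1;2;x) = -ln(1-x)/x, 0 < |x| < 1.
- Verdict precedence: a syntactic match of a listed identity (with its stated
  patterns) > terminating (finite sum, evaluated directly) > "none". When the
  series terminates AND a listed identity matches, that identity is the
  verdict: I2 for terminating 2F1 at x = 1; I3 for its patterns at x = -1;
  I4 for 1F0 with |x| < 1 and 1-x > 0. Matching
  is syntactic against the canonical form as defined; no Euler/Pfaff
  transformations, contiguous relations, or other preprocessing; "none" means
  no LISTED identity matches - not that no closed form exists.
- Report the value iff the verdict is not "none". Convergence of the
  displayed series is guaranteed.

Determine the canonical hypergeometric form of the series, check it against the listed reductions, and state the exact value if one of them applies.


Canonical form: C = -\frac{9}{4} times 2F1 with upper {-\frac{1}{2}, -\frac{1}{2}}, lower {\frac{7}{2}}, x = 1. Verdict (x = 1): the half-integer Gauss pattern (I1) applies (x = 1; upper {-\frac{1}{2}, -\frac{1}{2}} half-integers, c = \frac{7}{2} in the evaluable pattern). Sum: \left(-\frac{1575}{2048}\right) \cdot \pi.

Structural cue: x = 1 and k + 1/2 divides numerator and denominator alike; prefactor -9/4 after cancelling.
Step ratio: r(k) = 1 * (k-\frac{1}{2}) (k-\frac{1}{2}) / [(k+\frac{7}{2}) (k+1)] - poly over poly, x = 1 from leading terms; C = -\frac{9}{4} at k = 0.


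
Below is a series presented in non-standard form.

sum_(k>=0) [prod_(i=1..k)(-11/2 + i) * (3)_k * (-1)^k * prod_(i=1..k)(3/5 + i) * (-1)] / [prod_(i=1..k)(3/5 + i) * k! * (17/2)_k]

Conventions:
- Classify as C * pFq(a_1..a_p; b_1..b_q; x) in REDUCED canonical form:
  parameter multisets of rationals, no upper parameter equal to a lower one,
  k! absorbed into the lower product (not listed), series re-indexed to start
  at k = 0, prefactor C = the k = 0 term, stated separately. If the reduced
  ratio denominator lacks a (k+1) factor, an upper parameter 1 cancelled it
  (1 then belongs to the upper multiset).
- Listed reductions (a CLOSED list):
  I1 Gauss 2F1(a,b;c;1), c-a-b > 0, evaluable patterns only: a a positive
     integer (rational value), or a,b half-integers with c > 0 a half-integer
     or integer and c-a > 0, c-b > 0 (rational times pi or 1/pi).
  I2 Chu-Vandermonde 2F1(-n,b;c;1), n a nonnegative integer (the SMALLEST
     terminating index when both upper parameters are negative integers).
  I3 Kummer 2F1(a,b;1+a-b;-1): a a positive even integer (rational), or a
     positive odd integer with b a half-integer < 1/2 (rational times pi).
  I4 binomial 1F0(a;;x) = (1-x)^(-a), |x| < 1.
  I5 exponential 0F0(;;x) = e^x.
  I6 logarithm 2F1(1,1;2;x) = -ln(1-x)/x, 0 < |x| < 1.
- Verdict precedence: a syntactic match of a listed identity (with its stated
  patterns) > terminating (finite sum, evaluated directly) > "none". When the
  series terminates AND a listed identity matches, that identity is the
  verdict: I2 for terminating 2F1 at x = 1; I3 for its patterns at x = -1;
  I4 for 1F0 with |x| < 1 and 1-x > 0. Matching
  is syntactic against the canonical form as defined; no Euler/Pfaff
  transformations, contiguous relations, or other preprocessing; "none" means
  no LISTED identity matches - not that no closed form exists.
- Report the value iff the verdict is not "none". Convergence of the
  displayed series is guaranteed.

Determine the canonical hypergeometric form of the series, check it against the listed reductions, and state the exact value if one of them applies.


This is -1 * 2F1(-9/2, 3; 17/2; -1) in reduced canonical form. Verdict: Kummer (I3) applies (x = -1; c = 17/2 equals 1+a-b for upper {-9/2, 3}: listed pattern). Its exact value is (-45045/32768) * pi.

The tell: from the first term -1: the lower running product (C = -1) is a rising factorial.
Consecutive-term ratio: r(k) = (-1) * (k-9/2) (k+3) / [(k+17/2) (k+1)] - rational in k, leading ratio (-1); with t_0 = -1, classification follows.


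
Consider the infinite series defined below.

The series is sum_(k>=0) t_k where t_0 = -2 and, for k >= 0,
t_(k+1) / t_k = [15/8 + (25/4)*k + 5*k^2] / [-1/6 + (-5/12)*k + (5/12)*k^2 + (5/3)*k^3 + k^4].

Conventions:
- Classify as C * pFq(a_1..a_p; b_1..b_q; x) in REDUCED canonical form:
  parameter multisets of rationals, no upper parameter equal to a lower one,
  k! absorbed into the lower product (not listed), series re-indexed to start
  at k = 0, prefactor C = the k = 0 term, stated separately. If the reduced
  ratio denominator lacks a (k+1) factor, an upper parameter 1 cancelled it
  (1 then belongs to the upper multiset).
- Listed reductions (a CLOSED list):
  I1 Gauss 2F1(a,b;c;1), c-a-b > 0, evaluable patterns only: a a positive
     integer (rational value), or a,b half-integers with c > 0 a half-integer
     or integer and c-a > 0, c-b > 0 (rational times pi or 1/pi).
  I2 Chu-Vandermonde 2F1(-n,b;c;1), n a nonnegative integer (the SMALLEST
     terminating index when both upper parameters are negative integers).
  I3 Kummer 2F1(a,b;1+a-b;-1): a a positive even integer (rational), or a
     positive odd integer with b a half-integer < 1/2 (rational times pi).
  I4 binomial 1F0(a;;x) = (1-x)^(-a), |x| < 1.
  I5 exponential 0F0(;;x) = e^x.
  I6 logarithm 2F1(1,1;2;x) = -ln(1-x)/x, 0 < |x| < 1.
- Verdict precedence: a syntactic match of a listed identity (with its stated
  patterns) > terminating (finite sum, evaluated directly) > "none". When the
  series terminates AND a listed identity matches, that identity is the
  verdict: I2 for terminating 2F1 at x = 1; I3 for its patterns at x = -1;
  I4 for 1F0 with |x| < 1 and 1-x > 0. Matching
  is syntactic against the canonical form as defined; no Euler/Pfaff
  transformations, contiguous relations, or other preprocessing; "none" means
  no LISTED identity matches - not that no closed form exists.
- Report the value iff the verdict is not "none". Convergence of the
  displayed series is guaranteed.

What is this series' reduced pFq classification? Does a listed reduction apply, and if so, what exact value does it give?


Canonical form: C = -2 times 1F2 with upper {3/4}, lower {-1/2, 2/3}, x = 5. Verdict: no listed reduction: x = 5 and upper {3/4} fail every I1-I6 pattern.

Structural cue: t_0 being -2, factor the ratio over Q (C = -2): negated roots = parameters.
Ratio: r(k) = 5 * (k+3/4) / [(k-1/2) (k+2/3) (k+1)] - poly over poly, x = 5 from leading terms; C = -2 at k = 0.
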